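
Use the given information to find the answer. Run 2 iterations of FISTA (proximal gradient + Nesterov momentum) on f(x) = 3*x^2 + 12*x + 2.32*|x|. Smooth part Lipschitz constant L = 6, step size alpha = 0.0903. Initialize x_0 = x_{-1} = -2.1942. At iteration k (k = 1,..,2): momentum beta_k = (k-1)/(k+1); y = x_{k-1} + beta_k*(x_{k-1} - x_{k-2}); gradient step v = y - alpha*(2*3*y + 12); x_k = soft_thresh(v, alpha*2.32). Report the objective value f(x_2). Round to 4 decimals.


FISTA on f(x) = 3*x^2 + 12*x + 2.32*|x|
L = 6, alpha = 0.0903
Iteration 1: beta = 0.0, y = -2.1942 + 0.0*(-2.1942 + 2.1942) = -2.1942
  grad(y) = -1.1652, v = y - alpha*grad = -2.089
  prox(v) = soft_thresh(-2.089, 0.2095) = -1.8795
Iteration 2: beta = 0.3333, y = -1.8795 + 0.3333*(-1.8795 + 2.1942) = -1.7746
  grad(y) = 1.3525, v = y - alpha*grad = -1.8967
  prox(v) = soft_thresh(-1.8967, 0.2095) = -1.6872
f(x_2) = 3*(-1.6872)^2 + 12*(-1.6872) + 2.32*|-1.6872| = -7.7922


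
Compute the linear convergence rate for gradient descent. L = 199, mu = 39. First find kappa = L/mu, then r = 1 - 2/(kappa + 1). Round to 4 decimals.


Step 1: Compute the condition number.
kappa = L/mu = 199/39 = 5.1026
Step 2: Compute the convergence rate.
r = 1 - 2/(kappa + 1) = 1 - 2*mu/(L + mu) = (L - mu)/(L + mu) = 160/238 = 0.6723


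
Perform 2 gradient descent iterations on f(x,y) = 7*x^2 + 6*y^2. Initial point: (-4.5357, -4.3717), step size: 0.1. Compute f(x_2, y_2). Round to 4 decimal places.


Gradient descent on f(x,y) = 7*x^2 + 6*y^2.
Starting point: (-4.5357, -4.3717), alpha = 0.1
Step 1: grad_x = 2*7*-4.5357 = -63.4998, grad_y = 2*6*-4.3717 = -52.4604
  x_1 = -4.5357 - 0.1*-63.4998 = 1.8143
  y_1 = -4.3717 - 0.1*-52.4604 = 0.8743
Step 2: grad_x = 2*7*1.8143 = 25.3999, grad_y = 2*6*0.8743 = 10.4921
  x_2 = 1.8143 - 0.1*25.3999 = -0.7257
  y_2 = 0.8743 - 0.1*10.4921 = -0.1749
f(-0.7257, -0.1749) = 7*(-0.7257)^2 + 6*(-0.1749)^2 = 3.8701


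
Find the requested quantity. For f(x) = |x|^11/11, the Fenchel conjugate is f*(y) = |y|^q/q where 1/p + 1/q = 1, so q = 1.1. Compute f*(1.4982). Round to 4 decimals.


The conjugate exponent q satisfies 1/p + 1/q = 1.
p = 11, so q = 11/(11 - 1) = 1.1
|y|^q = 1.4982^1.1 = 1.56
f*(1.4982) = 1.56 / 1.1 = 1.4182


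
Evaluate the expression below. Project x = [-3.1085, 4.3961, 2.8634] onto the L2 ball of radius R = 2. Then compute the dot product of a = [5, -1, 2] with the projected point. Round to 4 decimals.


Step 1: Compute ||x|| (intermediates to 6 decimals).
||x|| = sqrt((-3.1085)^2 + 4.3961^2 + 2.8634^2) = 6.098158
Step 2: Project.
Since ||x|| > R, scale = R/||x|| = 2/6.098158 = 0.327968, proj(x) = scale * x
proj(x) = [-1.019489, 1.44178, 0.939104]
Step 3: Dot product.
a^T * proj(x) = 5*(-1.019489) - 1*1.44178 + 2*0.939104 = -4.661


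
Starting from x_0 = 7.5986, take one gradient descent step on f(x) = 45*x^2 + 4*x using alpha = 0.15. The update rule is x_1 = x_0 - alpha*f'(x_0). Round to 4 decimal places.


We compute the gradient at x_0 and apply the update.
f'(x) = 90*x + 4
f'(7.5986) = 90*7.5986 + 4 = 687.874
x_1 = 7.5986 - 0.15*687.874 = -95.5825


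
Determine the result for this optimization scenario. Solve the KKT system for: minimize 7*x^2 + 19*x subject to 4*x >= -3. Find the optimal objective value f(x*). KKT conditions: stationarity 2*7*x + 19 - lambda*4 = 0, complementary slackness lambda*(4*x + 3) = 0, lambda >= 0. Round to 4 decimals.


Step 1: Try lambda = 0 (constraint inactive).
x_unc = -19/(2*7) = -1.3571
Check: 4*-1.3571 = -5.4284 < -3 -- violated!
Step 2: Constraint must be active: 4*x = -3
x* = -3/4 = -0.75
lambda = (2*7*(-0.75) + 19)/4 = 2.125
Step 3: Compute optimal value.
f(x*) = 7*(-0.75)^2 + 19*(-0.75) = -10.3125


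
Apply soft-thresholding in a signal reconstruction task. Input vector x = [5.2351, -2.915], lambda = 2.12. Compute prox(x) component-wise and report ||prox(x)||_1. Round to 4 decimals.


Soft-thresholding with lambda = 2.12:
prox(5.2351) = sign(5.2351)*max(|5.2351| - 2.12, 0) = 3.1151
prox(-2.915) = sign(-2.915)*max(|-2.915| - 2.12, 0) = -0.795
prox(x) = [3.1151, -0.795]
||prox(x)||_1 = 3.1151 + 0.795 = 3.9101


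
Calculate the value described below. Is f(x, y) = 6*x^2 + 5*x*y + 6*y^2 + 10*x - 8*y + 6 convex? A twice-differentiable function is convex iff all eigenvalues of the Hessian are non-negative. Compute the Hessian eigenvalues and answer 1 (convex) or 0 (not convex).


The Hessian of f(x,y) = 6*x^2 + 5*x*y + 6*y^2 + 10*x - 8*y + 6 is:
H = [[12, 5], [5, 12]]
Trace = 12 + 12 = 24
Determinant = 12*12 - (5)^2 = 119
Discriminant = (24)^2 - 4*119 = 100.0
Eigenvalues: lambda_1 = 7.0, lambda_2 = 17.0
The function is convex.

1


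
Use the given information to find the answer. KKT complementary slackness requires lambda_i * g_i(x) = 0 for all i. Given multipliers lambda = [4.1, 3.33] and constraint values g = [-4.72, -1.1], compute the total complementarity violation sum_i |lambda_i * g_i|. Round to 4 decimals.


KKT complementary slackness check:
lambda_1 * g_1 = 4.1 * -4.72 = -19.352
lambda_2 * g_2 = 3.33 * -1.1 = -3.663
Total violation = 19.352 + 3.663 = 23.015


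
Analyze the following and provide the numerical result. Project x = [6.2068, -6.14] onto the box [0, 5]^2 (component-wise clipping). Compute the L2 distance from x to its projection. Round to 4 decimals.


Project each component onto [0, 5].
clip(6.2068) = 5.0, clip(-6.14) = 0.0
Projection = [5.0, 0.0]
Squared diffs: [1.4564, 37.6996]
Distance = sqrt(39.156) = 6.2575


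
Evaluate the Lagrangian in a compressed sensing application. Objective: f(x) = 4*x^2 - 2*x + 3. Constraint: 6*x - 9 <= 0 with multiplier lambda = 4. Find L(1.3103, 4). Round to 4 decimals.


Step 1: Evaluate f(x).
f(1.3103) = 4*1.3103^2 - 2*1.3103 + 3 = 7.2469
Step 2: Evaluate g(x).
g(1.3103) = 6*1.3103 - 9 = -1.1382
Step 3: Compute Lagrangian.
L = 7.2469 + 4*-1.1382 = 2.6941


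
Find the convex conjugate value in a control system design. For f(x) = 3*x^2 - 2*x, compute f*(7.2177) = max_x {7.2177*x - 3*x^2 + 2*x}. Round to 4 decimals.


f*(y) = sup_x {y*x - a*x^2 - b*x} = sup_x {(y-b)*x - a*x^2}
FOC: (y - b) - 2a*x = 0 => x* = (y - b)/(2a)
x* = (7.2177 + 2)/(2*3) = 1.5363
f*(7.2177) = (y-b)^2/(4a) = (7.2177 + 2)^2/(4*3)
= 84.966/12 = 7.0805


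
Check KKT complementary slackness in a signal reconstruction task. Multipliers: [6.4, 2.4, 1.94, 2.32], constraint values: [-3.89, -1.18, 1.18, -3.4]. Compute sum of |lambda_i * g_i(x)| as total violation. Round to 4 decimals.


KKT complementary slackness check:
lambda_1 * g_1 = 6.4 * -3.89 = -24.896
lambda_2 * g_2 = 2.4 * -1.18 = -2.832
lambda_3 * g_3 = 1.94 * 1.18 = 2.2892
lambda_4 * g_4 = 2.32 * -3.4 = -7.888
Total violation = 24.896 + 2.832 + 2.2892 + 7.888 = 37.9052


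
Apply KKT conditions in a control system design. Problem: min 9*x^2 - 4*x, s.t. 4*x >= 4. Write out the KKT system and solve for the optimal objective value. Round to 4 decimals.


Step 1: Try lambda = 0 (constraint inactive).
x_unc = 4/(2*9) = 0.2222
Check: 4*0.2222 = 0.8888 < 4 -- violated!
Step 2: Constraint must be active: 4*x = 4
x* = 4/4 = 1.0
lambda = (2*9*1.0 - 4)/4 = 3.5
Step 3: Compute optimal value.
f(x*) = 9*1.0^2 - 4*1.0 = 5.0


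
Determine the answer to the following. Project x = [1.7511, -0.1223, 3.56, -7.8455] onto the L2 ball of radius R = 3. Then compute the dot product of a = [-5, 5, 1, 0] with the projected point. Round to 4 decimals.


Step 1: Compute ||x|| (intermediates to 6 decimals).
||x|| = sqrt(1.7511^2 + (-0.1223)^2 + 3.56^2 + (-7.8455)^2) = 8.792427
Step 2: Project.
Since ||x|| > R, scale = R/||x|| = 3/8.792427 = 0.341203, proj(x) = scale * x
proj(x) = [0.597481, -0.041729, 1.214683, -2.676908]
Step 3: Dot product.
a^T * proj(x) = -5*0.597481 + 5*(-0.041729) + 1*1.214683 + 0*(-2.676908) = -1.9814


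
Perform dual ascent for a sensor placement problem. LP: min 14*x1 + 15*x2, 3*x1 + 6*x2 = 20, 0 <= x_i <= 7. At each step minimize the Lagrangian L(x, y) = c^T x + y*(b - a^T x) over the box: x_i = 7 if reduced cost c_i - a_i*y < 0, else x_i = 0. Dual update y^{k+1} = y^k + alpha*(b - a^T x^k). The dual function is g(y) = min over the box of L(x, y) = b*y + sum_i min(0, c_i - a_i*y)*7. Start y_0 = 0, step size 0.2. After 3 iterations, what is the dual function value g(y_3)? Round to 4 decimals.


Dual ascent for LP: min 14*x1 + 15*x2, 3*x1 + 6*x2 = 20, 0 <= x_i <= 7
Step 1: y^k = 0.0, reduced costs: (14.0, 15.0)
  x^k = (0.0, 0.0), subgradient = b - a^T x = 20.0
  y^{k+1} = 0.0 + 0.2*20.0 = 4.0
Step 2: y^k = 4.0, reduced costs: (2.0, -9.0)
  x^k = (0.0, 7.0), subgradient = b - a^T x = -22.0
  y^{k+1} = 4.0 + 0.2*-22.0 = -0.4
Step 3: y^k = -0.4, reduced costs: (15.2, 17.4)
  x^k = (0.0, 0.0), subgradient = b - a^T x = 20.0
  y^{k+1} = -0.4 + 0.2*20.0 = 3.6
Dual objective at y_3 = 3.6: reduced costs (3.2, -6.6), box minimizer x = (0.0, 7.0)
g(y_3) = b*y + (c1 - a1*y)*x1 + (c2 - a2*y)*x2 = 20*3.6 + 3.2*0.0 + (-6.6)*7.0 = 72.0 + 0.0 - 46.2 = 25.8


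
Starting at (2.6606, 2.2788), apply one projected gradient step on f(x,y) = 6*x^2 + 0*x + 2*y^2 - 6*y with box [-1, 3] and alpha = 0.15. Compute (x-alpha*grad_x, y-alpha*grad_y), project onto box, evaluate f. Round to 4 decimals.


Step 1: Compute gradient at (2.6606, 2.2788).
grad_x = 2*6*2.6606 + 0 = 31.9272
grad_y = 2*2*2.2788 - 6 = 3.1152
Step 2: Gradient step.
x_raw = 2.6606 - 0.15*31.9272 = -2.1285
y_raw = 2.2788 - 0.15*3.1152 = 1.8115
Step 3: Project onto [-1, 3].
x_proj = clip(-2.1285) = -1.0
y_proj = clip(1.8115) = 1.8115
Step 4: Evaluate f.
f(-1.0, 1.8115) = 1.6941


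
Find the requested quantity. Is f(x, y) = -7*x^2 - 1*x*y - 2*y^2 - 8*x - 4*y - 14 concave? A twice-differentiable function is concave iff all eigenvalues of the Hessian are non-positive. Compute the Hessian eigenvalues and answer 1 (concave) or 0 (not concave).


The Hessian of f(x,y) = -7*x^2 - 1*x*y - 2*y^2 - 8*x - 4*y - 14 is:
H = [[-14, -1], [-1, -4]]
Trace = -14 - 4 = -18
Determinant = -14*-4 - (-1)^2 = 55
Discriminant = (-18)^2 - 4*55 = 104.0
Eigenvalues: lambda_1 = -14.099, lambda_2 = -3.901
The function is concave.

1


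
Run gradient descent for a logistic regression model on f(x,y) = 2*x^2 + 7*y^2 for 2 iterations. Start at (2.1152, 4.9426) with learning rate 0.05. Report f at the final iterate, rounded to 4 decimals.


Gradient descent on f(x,y) = 2*x^2 + 7*y^2.
Starting point: (2.1152, 4.9426), alpha = 0.05
Step 1: grad_x = 2*2*2.1152 = 8.4608, grad_y = 2*7*4.9426 = 69.1964
  x_1 = 2.1152 - 0.05*8.4608 = 1.6922
  y_1 = 4.9426 - 0.05*69.1964 = 1.4828
Step 2: grad_x = 2*2*1.6922 = 6.7686, grad_y = 2*7*1.4828 = 20.7589
  x_2 = 1.6922 - 0.05*6.7686 = 1.3537
  y_2 = 1.4828 - 0.05*20.7589 = 0.4448
f(1.3537, 0.4448) = 2*1.3537^2 + 7*0.4448^2 = 5.0503


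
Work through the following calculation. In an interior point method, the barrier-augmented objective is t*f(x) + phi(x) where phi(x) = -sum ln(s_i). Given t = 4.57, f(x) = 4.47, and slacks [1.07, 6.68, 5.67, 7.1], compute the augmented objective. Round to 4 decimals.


Step 1: Compute log-barrier.
ln values: [0.0677, 1.8991, 1.7352, 1.9601]
phi = -(0.0677 + 1.8991 + 1.7352 + 1.9601) = -5.6621
Step 2: Compute augmented objective.
t*f(x) = 4.57*4.47 = 20.4279
Total = 20.4279 - 5.6621 = 14.7658


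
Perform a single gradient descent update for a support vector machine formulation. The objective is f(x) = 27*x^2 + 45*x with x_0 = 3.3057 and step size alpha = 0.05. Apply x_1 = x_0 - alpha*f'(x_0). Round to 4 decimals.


We compute the gradient at x_0 and apply the update.
f'(x) = 54*x + 45
f'(3.3057) = 54*3.3057 + 45 = 223.5078
x_1 = 3.3057 - 0.05*223.5078 = -7.8697


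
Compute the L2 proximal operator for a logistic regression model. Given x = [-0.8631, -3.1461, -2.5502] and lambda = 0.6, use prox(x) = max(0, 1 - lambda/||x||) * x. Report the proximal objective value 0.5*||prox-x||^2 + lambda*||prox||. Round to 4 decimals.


Step 1: Compute ||x||.
||x|| = 4.1408
Step 2: Compute scaling factor.
scale = max(0, 1 - 0.6/4.1408) = 0.8551
Step 3: prox(x) = [-0.738, -2.6902, -2.1807]
||prox(x)|| = 3.5408
Step 4: Proximal objective.
0.5*||prox-x||^2 = 0.18
lambda*||prox|| = 2.1245
Total = 2.3045


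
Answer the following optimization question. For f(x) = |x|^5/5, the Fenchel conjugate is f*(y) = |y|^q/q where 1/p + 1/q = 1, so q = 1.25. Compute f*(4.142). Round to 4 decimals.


The conjugate exponent q satisfies 1/p + 1/q = 1.
p = 5, so q = 5/(5 - 1) = 1.25
|y|^q = 4.142^1.25 = 5.909
f*(4.142) = 5.909 / 1.25 = 4.7272


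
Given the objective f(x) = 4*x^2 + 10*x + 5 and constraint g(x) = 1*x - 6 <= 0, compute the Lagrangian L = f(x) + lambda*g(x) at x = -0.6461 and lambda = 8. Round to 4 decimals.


Step 1: Evaluate f(x).
f(-0.6461) = 4*(-0.6461)^2 + 10*(-0.6461) + 5 = 0.2088
Step 2: Evaluate g(x).
g(-0.6461) = 1*-0.6461 - 6 = -6.6461
Step 3: Compute Lagrangian.
L = 0.2088 + 8*-6.6461 = -52.96


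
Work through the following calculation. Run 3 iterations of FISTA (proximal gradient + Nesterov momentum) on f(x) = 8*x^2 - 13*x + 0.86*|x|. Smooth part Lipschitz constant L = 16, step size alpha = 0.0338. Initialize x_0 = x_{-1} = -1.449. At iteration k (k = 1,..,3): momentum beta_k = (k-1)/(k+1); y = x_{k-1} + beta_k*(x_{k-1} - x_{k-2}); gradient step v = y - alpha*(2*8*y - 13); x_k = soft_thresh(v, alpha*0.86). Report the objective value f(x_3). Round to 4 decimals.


FISTA on f(x) = 8*x^2 - 13*x + 0.86*|x|
L = 16, alpha = 0.0338
Iteration 1: beta = 0.0, y = -1.449 + 0.0*(-1.449 + 1.449) = -1.449
  grad(y) = -36.184, v = y - alpha*grad = -0.226
  prox(v) = soft_thresh(-0.226, 0.0291) = -0.1969
Iteration 2: beta = 0.3333, y = -0.1969 + 0.3333*(-0.1969 + 1.449) = 0.2204
  grad(y) = -9.4728, v = y - alpha*grad = 0.5406
  prox(v) = soft_thresh(0.5406, 0.0291) = 0.5116
Iteration 3: beta = 0.5, y = 0.5116 + 0.5*(0.5116 + 0.1969) = 0.8658
  grad(y) = 0.8528, v = y - alpha*grad = 0.837
  prox(v) = soft_thresh(0.837, 0.0291) = 0.8079
f(x_3) = 8*0.8079^2 - 13*0.8079 + 0.86*|0.8079| = -4.5863


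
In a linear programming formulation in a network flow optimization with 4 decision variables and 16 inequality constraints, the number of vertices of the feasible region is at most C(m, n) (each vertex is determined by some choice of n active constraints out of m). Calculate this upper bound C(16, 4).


Each vertex corresponds to some choice of n active constraints out of m, so the number of vertices is at most C(m, n) = m! / (n!(m-n)!).
m = 16, n = 4
Numerator: 16 * 15 * 14 * 13
Denominator: 4! = 24
C(16, 4) = 1820


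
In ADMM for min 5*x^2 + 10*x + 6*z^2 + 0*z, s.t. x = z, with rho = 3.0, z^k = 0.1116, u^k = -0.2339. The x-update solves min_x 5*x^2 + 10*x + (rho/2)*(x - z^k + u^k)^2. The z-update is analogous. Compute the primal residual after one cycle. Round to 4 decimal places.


ADMM iteration with rho = 3.0, z^k = 0.1116, u^k = -0.2339
Step 1: x-update.
Minimize 5*x^2 + 10*x + (3.0/2)*(x - 0.1116 - 0.2339)^2
FOC: (2*5 + 3.0)*x = -10 + 3.0*(0.1116 + 0.2339)
x^{k+1} = -0.6895
Step 2: z-update.
Minimize 6*z^2 + 0*z + (3.0/2)*(-0.6895 - z - 0.2339)^2
FOC: (2*6 + 3.0)*z = 0 + 3.0*(-0.6895 - 0.2339)
z^{k+1} = -0.1847
Step 3: u-update.
u^{k+1} = -0.2339 - 0.6895 + 0.1847 = -0.7387
Step 4: Primal residual = |-0.6895 + 0.1847| = 0.5048


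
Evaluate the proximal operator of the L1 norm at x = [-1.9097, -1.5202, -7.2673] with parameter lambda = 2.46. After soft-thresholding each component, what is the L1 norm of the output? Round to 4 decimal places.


Soft-thresholding with lambda = 2.46:
prox(-1.9097) = sign(-1.9097)*max(|-1.9097| - 2.46, 0) = 0.0
prox(-1.5202) = sign(-1.5202)*max(|-1.5202| - 2.46, 0) = 0.0
prox(-7.2673) = sign(-7.2673)*max(|-7.2673| - 2.46, 0) = -4.8073
prox(x) = [0.0, 0.0, -4.8073]
||prox(x)||_1 = 0.0 + 0.0 + 4.8073 = 4.8073


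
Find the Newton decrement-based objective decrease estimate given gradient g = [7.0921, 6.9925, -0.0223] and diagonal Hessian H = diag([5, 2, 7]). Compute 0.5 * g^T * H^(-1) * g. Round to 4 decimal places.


Step 1: H is diagonal, so H^(-1) * g = [1.4184, 3.4963, -0.0032].
Step 2: g^T H^(-1) g = sum_i g_i^2 / H_ii
  = (7.0921)^2/5 + (6.9925)^2/2 + (-0.0223)^2/7
  = 10.0596 + 24.4475 + 0.0001 = 34.5072
Step 3: Objective decrease = 0.5 * g^T H^(-1) g = 17.2536


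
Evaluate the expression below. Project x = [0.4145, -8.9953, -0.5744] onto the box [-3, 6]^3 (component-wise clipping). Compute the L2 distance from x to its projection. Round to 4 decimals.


Project each component onto [-3, 6].
clip(0.4145) = 0.4145, clip(-8.9953) = -3.0, clip(-0.5744) = -0.5744
Projection = [0.4145, -3.0, -0.5744]
Squared diffs: [0.0, 35.9436, 0.0]
Distance = sqrt(35.9436) = 5.9953


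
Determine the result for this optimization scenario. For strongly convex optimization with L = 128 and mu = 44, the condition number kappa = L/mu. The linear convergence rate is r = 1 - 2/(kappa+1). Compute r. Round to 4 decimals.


Step 1: Compute the condition number.
kappa = L/mu = 128/44 = 2.9091
Step 2: Compute the convergence rate.
r = 1 - 2/(kappa + 1) = 1 - 2*mu/(L + mu) = (L - mu)/(L + mu) = 84/172 = 0.4884


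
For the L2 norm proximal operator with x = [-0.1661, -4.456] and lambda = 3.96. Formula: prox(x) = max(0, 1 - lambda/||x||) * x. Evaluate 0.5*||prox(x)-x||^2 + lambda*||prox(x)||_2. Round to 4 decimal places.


Step 1: Compute ||x||.
||x|| = 4.4591
Step 2: Compute scaling factor.
scale = max(0, 1 - 3.96/4.4591) = 0.1119
Step 3: prox(x) = [-0.0186, -0.4987]
||prox(x)|| = 0.4991
Step 4: Proximal objective.
0.5*||prox-x||^2 = 7.8408
lambda*||prox|| = 1.9764
Total = 9.8172


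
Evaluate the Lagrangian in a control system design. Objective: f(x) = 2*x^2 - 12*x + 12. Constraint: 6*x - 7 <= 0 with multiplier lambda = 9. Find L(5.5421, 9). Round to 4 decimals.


Step 1: Evaluate f(x).
f(5.5421) = 2*5.5421^2 - 12*5.5421 + 12 = 6.9245
Step 2: Evaluate g(x).
g(5.5421) = 6*5.5421 - 7 = 26.2526
Step 3: Compute Lagrangian.
L = 6.9245 + 9*26.2526 = 243.1979


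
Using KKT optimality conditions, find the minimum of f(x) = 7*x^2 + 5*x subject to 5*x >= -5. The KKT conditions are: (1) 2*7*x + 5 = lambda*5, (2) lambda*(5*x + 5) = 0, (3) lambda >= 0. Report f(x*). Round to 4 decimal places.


Step 1: Try lambda = 0 (constraint inactive).
Stationarity: 2*7*x + 5 = 0
x* = -5/(2*7) = -5/14 = -0.3571 (rounded; the exact value -5/14 is used below)
Check constraint: 5*-0.3571 = -1.7855 >= -5 -- satisfied.
Step 2: Compute optimal value.
f(x*) = 7*(-5/14)^2 + 5*(-5/14) = -0.8929


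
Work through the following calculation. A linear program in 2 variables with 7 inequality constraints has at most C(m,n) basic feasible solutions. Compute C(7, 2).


Each vertex corresponds to some choice of n active constraints out of m, so the number of vertices is at most C(m, n) = m! / (n!(m-n)!).
m = 7, n = 2
Numerator: 7 * 6
Denominator: 2! = 2
C(7, 2) = 21


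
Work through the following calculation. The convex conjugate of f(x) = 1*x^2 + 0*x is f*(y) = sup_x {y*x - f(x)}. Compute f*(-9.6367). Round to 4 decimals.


f*(y) = sup_x {y*x - a*x^2 - b*x} = sup_x {(y-b)*x - a*x^2}
FOC: (y - b) - 2a*x = 0 => x* = (y - b)/(2a)
x* = (-9.6367 - 0)/(2*1) = -4.8184
f*(-9.6367) = (y-b)^2/(4a) = (-9.6367 - 0)^2/(4*1)
= 92.866/4 = 23.2165


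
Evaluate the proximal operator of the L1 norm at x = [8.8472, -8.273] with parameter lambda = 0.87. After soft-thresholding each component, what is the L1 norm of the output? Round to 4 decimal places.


Soft-thresholding with lambda = 0.87:
prox(8.8472) = sign(8.8472)*max(|8.8472| - 0.87, 0) = 7.9772
prox(-8.273) = sign(-8.273)*max(|-8.273| - 0.87, 0) = -7.403
prox(x) = [7.9772, -7.403]
||prox(x)||_1 = 7.9772 + 7.403 = 15.3802


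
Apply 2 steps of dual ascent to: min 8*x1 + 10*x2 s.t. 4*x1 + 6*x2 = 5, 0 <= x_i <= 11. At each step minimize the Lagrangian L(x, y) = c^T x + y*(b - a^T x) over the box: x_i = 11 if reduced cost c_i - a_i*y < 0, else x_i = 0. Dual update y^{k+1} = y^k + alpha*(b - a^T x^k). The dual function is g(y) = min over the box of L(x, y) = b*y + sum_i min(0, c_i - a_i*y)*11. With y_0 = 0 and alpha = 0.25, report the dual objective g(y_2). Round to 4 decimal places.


Dual ascent for LP: min 8*x1 + 10*x2, 4*x1 + 6*x2 = 5, 0 <= x_i <= 11
Step 1: y^k = 0.0, reduced costs: (8.0, 10.0)
  x^k = (0.0, 0.0), subgradient = b - a^T x = 5.0
  y^{k+1} = 0.0 + 0.25*5.0 = 1.25
Step 2: y^k = 1.25, reduced costs: (3.0, 2.5)
  x^k = (0.0, 0.0), subgradient = b - a^T x = 5.0
  y^{k+1} = 1.25 + 0.25*5.0 = 2.5
Dual objective at y_2 = 2.5: reduced costs (-2.0, -5.0), box minimizer x = (11.0, 11.0)
g(y_2) = b*y + (c1 - a1*y)*x1 + (c2 - a2*y)*x2 = 5*2.5 + (-2.0)*11.0 + (-5.0)*11.0 = 12.5 - 22.0 - 55.0 = -64.5


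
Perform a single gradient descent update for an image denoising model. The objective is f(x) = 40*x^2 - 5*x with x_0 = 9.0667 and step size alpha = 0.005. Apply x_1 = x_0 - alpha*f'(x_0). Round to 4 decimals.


We compute the gradient at x_0 and apply the update.
f'(x) = 80*x - 5
f'(9.0667) = 80*9.0667 - 5 = 720.336
x_1 = 9.0667 - 0.005*720.336 = 5.465


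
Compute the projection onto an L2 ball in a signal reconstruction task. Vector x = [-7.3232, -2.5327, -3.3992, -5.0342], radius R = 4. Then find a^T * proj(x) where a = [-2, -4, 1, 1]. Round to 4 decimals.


Step 1: Compute ||x|| (intermediates to 6 decimals).
||x|| = sqrt((-7.3232)^2 + (-2.5327)^2 + (-3.3992)^2 + (-5.0342)^2) = 9.84589
Step 2: Project.
Since ||x|| > R, scale = R/||x|| = 4/9.84589 = 0.406261, proj(x) = scale * x
proj(x) = [-2.975131, -1.028937, -1.380962, -2.045199]
Step 3: Dot product.
a^T * proj(x) = -2*(-2.975131) - 4*(-1.028937) + 1*(-1.380962) + 1*(-2.045199) = 6.6398


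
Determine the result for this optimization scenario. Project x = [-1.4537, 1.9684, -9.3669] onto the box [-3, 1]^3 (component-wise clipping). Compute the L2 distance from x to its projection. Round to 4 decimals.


Project each component onto [-3, 1].
clip(-1.4537) = -1.4537, clip(1.9684) = 1.0, clip(-9.3669) = -3.0
Projection = [-1.4537, 1.0, -3.0]
Squared diffs: [0.0, 0.9378, 40.5374]
Distance = sqrt(41.4752) = 6.4401


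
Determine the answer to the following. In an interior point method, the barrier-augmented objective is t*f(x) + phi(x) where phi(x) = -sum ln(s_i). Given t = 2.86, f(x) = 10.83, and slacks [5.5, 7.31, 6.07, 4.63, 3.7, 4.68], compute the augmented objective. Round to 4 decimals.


Step 1: Compute log-barrier.
ln values: [1.7047, 1.9892, 1.8034, 1.5326, 1.3083, 1.5433]
phi = -(1.7047 + 1.9892 + 1.8034 + 1.5326 + 1.3083 + 1.5433) = -9.8815
Step 2: Compute augmented objective.
t*f(x) = 2.86*10.83 = 30.9738
Total = 30.9738 - 9.8815 = 21.0923


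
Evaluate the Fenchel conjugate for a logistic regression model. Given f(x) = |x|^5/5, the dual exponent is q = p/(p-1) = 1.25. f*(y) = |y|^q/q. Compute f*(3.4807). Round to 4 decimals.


The conjugate exponent q satisfies 1/p + 1/q = 1.
p = 5, so q = 5/(5 - 1) = 1.25
|y|^q = 3.4807^1.25 = 4.7543
f*(3.4807) = 4.7543 / 1.25 = 3.8034


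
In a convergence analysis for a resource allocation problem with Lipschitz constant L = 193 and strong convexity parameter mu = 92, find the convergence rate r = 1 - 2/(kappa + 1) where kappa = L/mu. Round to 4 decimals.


Step 1: Compute the condition number.
kappa = L/mu = 193/92 = 2.0978
Step 2: Compute the convergence rate.
r = 1 - 2/(kappa + 1) = 1 - 2*mu/(L + mu) = (L - mu)/(L + mu) = 101/285 = 0.3544


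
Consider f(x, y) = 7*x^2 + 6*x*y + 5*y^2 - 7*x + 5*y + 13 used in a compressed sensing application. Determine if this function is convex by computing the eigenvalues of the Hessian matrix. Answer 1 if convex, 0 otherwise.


The Hessian of f(x,y) = 7*x^2 + 6*x*y + 5*y^2 - 7*x + 5*y + 13 is:
H = [[14, 6], [6, 10]]
Trace = 14 + 10 = 24
Determinant = 14*10 - (6)^2 = 104
Discriminant = (24)^2 - 4*104 = 160.0
Eigenvalues: lambda_1 = 5.6754, lambda_2 = 18.3246
The function is convex.

1


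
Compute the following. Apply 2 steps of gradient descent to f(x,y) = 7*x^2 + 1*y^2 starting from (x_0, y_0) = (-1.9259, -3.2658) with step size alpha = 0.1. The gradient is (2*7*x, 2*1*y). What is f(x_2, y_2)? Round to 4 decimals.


Gradient descent on f(x,y) = 7*x^2 + 1*y^2.
Starting point: (-1.9259, -3.2658), alpha = 0.1
Step 1: grad_x = 2*7*-1.9259 = -26.9626, grad_y = 2*1*-3.2658 = -6.5316
  x_1 = -1.9259 - 0.1*-26.9626 = 0.7704
  y_1 = -3.2658 - 0.1*-6.5316 = -2.6126
Step 2: grad_x = 2*7*0.7704 = 10.785, grad_y = 2*1*-2.6126 = -5.2253
  x_2 = 0.7704 - 0.1*10.785 = -0.3081
  y_2 = -2.6126 - 0.1*-5.2253 = -2.0901
f(-0.3081, -2.0901) = 7*(-0.3081)^2 + 1*(-2.0901)^2 = 5.0332


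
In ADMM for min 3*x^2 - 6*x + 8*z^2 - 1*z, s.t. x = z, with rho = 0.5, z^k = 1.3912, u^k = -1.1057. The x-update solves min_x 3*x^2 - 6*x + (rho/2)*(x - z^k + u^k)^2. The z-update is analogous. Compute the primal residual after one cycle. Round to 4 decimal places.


ADMM iteration with rho = 0.5, z^k = 1.3912, u^k = -1.1057
Step 1: x-update.
Minimize 3*x^2 - 6*x + (0.5/2)*(x - 1.3912 - 1.1057)^2
FOC: (2*3 + 0.5)*x = 6 + 0.5*(1.3912 + 1.1057)
x^{k+1} = 1.1151
Step 2: z-update.
Minimize 8*z^2 - 1*z + (0.5/2)*(1.1151 - z - 1.1057)^2
FOC: (2*8 + 0.5)*z = 1 + 0.5*(1.1151 - 1.1057)
z^{k+1} = 0.0609
Step 3: u-update.
u^{k+1} = -1.1057 + 1.1151 - 0.0609 = -0.0514
Step 4: Primal residual = |1.1151 - 0.0609| = 1.0543


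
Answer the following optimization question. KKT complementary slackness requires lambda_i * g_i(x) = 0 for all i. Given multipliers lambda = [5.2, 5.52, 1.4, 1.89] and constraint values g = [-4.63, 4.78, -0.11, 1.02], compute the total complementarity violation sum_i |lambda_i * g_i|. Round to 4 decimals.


KKT complementary slackness check:
lambda_1 * g_1 = 5.2 * -4.63 = -24.076
lambda_2 * g_2 = 5.52 * 4.78 = 26.3856
lambda_3 * g_3 = 1.4 * -0.11 = -0.154
lambda_4 * g_4 = 1.89 * 1.02 = 1.9278
Total violation = 24.076 + 26.3856 + 0.154 + 1.9278 = 52.5434


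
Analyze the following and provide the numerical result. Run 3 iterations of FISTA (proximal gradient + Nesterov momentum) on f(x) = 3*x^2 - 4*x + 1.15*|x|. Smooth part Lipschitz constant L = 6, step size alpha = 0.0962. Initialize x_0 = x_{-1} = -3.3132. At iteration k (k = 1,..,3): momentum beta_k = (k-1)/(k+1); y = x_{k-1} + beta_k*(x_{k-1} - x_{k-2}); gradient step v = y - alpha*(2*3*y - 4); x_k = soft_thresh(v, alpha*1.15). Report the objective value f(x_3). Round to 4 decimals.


FISTA on f(x) = 3*x^2 - 4*x + 1.15*|x|
L = 6, alpha = 0.0962
Iteration 1: beta = 0.0, y = -3.3132 + 0.0*(-3.3132 + 3.3132) = -3.3132
  grad(y) = -23.8792, v = y - alpha*grad = -1.016
  prox(v) = soft_thresh(-1.016, 0.1106) = -0.9054
Iteration 2: beta = 0.3333, y = -0.9054 + 0.3333*(-0.9054 + 3.3132) = -0.1028
  grad(y) = -4.6167, v = y - alpha*grad = 0.3413
  prox(v) = soft_thresh(0.3413, 0.1106) = 0.2307
Iteration 3: beta = 0.5, y = 0.2307 + 0.5*(0.2307 + 0.9054) = 0.7988
  grad(y) = 0.7926, v = y - alpha*grad = 0.7225
  prox(v) = soft_thresh(0.7225, 0.1106) = 0.6119
f(x_3) = 3*0.6119^2 - 4*0.6119 + 1.15*|0.6119| = -0.6207


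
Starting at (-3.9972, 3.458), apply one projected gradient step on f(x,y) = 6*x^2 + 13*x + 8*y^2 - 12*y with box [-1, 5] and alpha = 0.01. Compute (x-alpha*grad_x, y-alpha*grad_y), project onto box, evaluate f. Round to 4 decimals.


Step 1: Compute gradient at (-3.9972, 3.458).
grad_x = 2*6*-3.9972 + 13 = -34.9664
grad_y = 2*8*3.458 - 12 = 43.328
Step 2: Gradient step.
x_raw = -3.9972 - 0.01*-34.9664 = -3.6475
y_raw = 3.458 - 0.01*43.328 = 3.0247
Step 3: Project onto [-1, 5].
x_proj = clip(-3.6475) = -1.0
y_proj = clip(3.0247) = 3.0247
Step 4: Evaluate f.
f(-1.0, 3.0247) = 29.8948


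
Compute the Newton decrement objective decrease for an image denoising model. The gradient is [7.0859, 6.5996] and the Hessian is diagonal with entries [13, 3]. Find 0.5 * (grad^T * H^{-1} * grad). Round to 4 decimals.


Step 1: H is diagonal, so H^(-1) * g = [0.5451, 2.1999].
Step 2: g^T H^(-1) g = sum_i g_i^2 / H_ii
  = (7.0859)^2/13 + (6.5996)^2/3
  = 3.8623 + 14.5182 = 18.3805
Step 3: Objective decrease = 0.5 * g^T H^(-1) g = 9.1903


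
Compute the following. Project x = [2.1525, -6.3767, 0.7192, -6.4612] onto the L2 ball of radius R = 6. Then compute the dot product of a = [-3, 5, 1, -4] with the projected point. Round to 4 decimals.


Step 1: Compute ||x|| (intermediates to 6 decimals).
||x|| = sqrt(2.1525^2 + (-6.3767)^2 + 0.7192^2 + (-6.4612)^2) = 9.357345
Step 2: Project.
Since ||x|| > R, scale = R/||x|| = 6/9.357345 = 0.641208, proj(x) = scale * x
proj(x) = [1.3802, -4.088791, 0.461157, -4.142973]
Step 3: Dot product.
a^T * proj(x) = -3*1.3802 + 5*(-4.088791) + 1*0.461157 - 4*(-4.142973) = -7.5515


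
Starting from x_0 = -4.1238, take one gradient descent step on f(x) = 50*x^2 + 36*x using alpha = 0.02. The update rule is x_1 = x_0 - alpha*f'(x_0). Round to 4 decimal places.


We compute the gradient at x_0 and apply the update.
f'(x) = 100*x + 36
f'(-4.1238) = 100*-4.1238 + 36 = -376.38
x_1 = -4.1238 - 0.02*-376.38 = 3.4038


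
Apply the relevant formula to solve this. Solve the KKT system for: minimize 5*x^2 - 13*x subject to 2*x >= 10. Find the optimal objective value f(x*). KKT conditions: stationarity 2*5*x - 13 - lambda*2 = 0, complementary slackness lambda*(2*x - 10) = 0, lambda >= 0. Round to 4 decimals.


Step 1: Try lambda = 0 (constraint inactive).
x_unc = 13/(2*5) = 1.3
Check: 2*1.3 = 2.6 < 10 -- violated!
Step 2: Constraint must be active: 2*x = 10
x* = 10/2 = 5.0
lambda = (2*5*5.0 - 13)/2 = 18.5
Step 3: Compute optimal value.
f(x*) = 5*5.0^2 - 13*5.0 = 60.0


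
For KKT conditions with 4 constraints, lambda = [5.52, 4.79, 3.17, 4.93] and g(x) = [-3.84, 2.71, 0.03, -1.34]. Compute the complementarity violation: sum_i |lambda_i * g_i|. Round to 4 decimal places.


KKT complementary slackness check:
lambda_1 * g_1 = 5.52 * -3.84 = -21.1968
lambda_2 * g_2 = 4.79 * 2.71 = 12.9809
lambda_3 * g_3 = 3.17 * 0.03 = 0.0951
lambda_4 * g_4 = 4.93 * -1.34 = -6.6062
Total violation = 21.1968 + 12.9809 + 0.0951 + 6.6062 = 40.879


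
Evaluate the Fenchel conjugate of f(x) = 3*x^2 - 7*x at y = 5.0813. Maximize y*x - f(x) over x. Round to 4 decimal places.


f*(y) = sup_x {y*x - a*x^2 - b*x} = sup_x {(y-b)*x - a*x^2}
FOC: (y - b) - 2a*x = 0 => x* = (y - b)/(2a)
x* = (5.0813 + 7)/(2*3) = 2.0136
f*(5.0813) = (y-b)^2/(4a) = (5.0813 + 7)^2/(4*3)
= 145.9578/12 = 12.1632


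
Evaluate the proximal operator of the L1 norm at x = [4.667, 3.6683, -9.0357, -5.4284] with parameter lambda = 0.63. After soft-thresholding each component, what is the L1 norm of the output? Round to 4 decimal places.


Soft-thresholding with lambda = 0.63:
prox(4.667) = sign(4.667)*max(|4.667| - 0.63, 0) = 4.037
prox(3.6683) = sign(3.6683)*max(|3.6683| - 0.63, 0) = 3.0383
prox(-9.0357) = sign(-9.0357)*max(|-9.0357| - 0.63, 0) = -8.4057
prox(-5.4284) = sign(-5.4284)*max(|-5.4284| - 0.63, 0) = -4.7984
prox(x) = [4.037, 3.0383, -8.4057, -4.7984]
||prox(x)||_1 = 4.037 + 3.0383 + 8.4057 + 4.7984 = 20.2794


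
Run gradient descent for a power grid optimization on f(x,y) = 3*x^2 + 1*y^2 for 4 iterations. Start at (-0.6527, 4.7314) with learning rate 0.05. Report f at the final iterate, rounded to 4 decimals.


Gradient descent on f(x,y) = 3*x^2 + 1*y^2.
Starting point: (-0.6527, 4.7314), alpha = 0.05
Step 1: grad_x = 2*3*-0.6527 = -3.9162, grad_y = 2*1*4.7314 = 9.4628
  x_1 = -0.6527 - 0.05*-3.9162 = -0.4569
  y_1 = 4.7314 - 0.05*9.4628 = 4.2583
Step 2: grad_x = 2*3*-0.4569 = -2.7413, grad_y = 2*1*4.2583 = 8.5165
  x_2 = -0.4569 - 0.05*-2.7413 = -0.3198
  y_2 = 4.2583 - 0.05*8.5165 = 3.8324
Step 3: grad_x = 2*3*-0.3198 = -1.9189, grad_y = 2*1*3.8324 = 7.6649
  x_3 = -0.3198 - 0.05*-1.9189 = -0.2239
  y_3 = 3.8324 - 0.05*7.6649 = 3.4492
Step 4: grad_x = 2*3*-0.2239 = -1.3433, grad_y = 2*1*3.4492 = 6.8984
  x_4 = -0.2239 - 0.05*-1.3433 = -0.1567
  y_4 = 3.4492 - 0.05*6.8984 = 3.1043
f(-0.1567, 3.1043) = 3*(-0.1567)^2 + 1*3.1043^2 = 9.7102


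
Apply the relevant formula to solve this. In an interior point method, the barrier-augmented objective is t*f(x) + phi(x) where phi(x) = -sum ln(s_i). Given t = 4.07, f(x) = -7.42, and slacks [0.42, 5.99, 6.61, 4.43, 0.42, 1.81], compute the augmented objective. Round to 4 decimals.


Step 1: Compute log-barrier.
ln values: [-0.8675, 1.7901, 1.8886, 1.4884, -0.8675, 0.5933]
phi = -(-0.8675 + 1.7901 + 1.8886 + 1.4884 - 0.8675 + 0.5933) = -4.0254
Step 2: Compute augmented objective.
t*f(x) = 4.07*-7.42 = -30.1994
Total = -30.1994 - 4.0254 = -34.2248


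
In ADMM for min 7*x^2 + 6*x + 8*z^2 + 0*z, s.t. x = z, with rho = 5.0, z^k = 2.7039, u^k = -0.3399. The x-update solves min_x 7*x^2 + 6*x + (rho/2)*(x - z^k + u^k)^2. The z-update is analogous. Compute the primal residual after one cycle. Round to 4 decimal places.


ADMM iteration with rho = 5.0, z^k = 2.7039, u^k = -0.3399
Step 1: x-update.
Minimize 7*x^2 + 6*x + (5.0/2)*(x - 2.7039 - 0.3399)^2
FOC: (2*7 + 5.0)*x = -6 + 5.0*(2.7039 + 0.3399)
x^{k+1} = 0.4852
Step 2: z-update.
Minimize 8*z^2 + 0*z + (5.0/2)*(0.4852 - z - 0.3399)^2
FOC: (2*8 + 5.0)*z = 0 + 5.0*(0.4852 - 0.3399)
z^{k+1} = 0.0346
Step 3: u-update.
u^{k+1} = -0.3399 + 0.4852 - 0.0346 = 0.1107
Step 4: Primal residual = |0.4852 - 0.0346| = 0.4506


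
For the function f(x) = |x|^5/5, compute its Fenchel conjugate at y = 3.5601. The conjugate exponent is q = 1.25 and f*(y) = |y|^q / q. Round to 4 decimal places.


The conjugate exponent q satisfies 1/p + 1/q = 1.
p = 5, so q = 5/(5 - 1) = 1.25
|y|^q = 3.5601^1.25 = 4.8902
f*(3.5601) = 4.8902 / 1.25 = 3.9122


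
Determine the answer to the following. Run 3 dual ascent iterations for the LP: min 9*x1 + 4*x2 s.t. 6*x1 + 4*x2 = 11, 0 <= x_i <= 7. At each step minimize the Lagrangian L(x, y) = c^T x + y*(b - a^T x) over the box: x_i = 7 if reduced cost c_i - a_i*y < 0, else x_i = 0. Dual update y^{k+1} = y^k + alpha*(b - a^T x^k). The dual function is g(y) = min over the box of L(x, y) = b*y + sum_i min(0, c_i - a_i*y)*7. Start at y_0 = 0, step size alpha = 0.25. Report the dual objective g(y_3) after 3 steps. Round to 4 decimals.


Dual ascent for LP: min 9*x1 + 4*x2, 6*x1 + 4*x2 = 11, 0 <= x_i <= 7
Step 1: y^k = 0.0, reduced costs: (9.0, 4.0)
  x^k = (0.0, 0.0), subgradient = b - a^T x = 11.0
  y^{k+1} = 0.0 + 0.25*11.0 = 2.75
Step 2: y^k = 2.75, reduced costs: (-7.5, -7.0)
  x^k = (7.0, 7.0), subgradient = b - a^T x = -59.0
  y^{k+1} = 2.75 + 0.25*-59.0 = -12.0
Step 3: y^k = -12.0, reduced costs: (81.0, 52.0)
  x^k = (0.0, 0.0), subgradient = b - a^T x = 11.0
  y^{k+1} = -12.0 + 0.25*11.0 = -9.25
Dual objective at y_3 = -9.25: reduced costs (64.5, 41.0), box minimizer x = (0.0, 0.0)
g(y_3) = b*y + (c1 - a1*y)*x1 + (c2 - a2*y)*x2 = 11*(-9.25) + 64.5*0.0 + 41.0*0.0 = -101.75 + 0.0 + 0.0 = -101.75


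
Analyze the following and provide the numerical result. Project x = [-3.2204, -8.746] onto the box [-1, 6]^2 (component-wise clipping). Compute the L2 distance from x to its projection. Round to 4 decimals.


Project each component onto [-1, 6].
clip(-3.2204) = -1.0, clip(-8.746) = -1.0
Projection = [-1.0, -1.0]
Squared diffs: [4.9302, 60.0005]
Distance = sqrt(64.9307) = 8.058


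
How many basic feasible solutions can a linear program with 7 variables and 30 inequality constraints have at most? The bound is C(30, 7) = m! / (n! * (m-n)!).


Each vertex corresponds to some choice of n active constraints out of m, so the number of vertices is at most C(m, n) = m! / (n!(m-n)!).
m = 30, n = 7
Numerator: 30 * 29 * 28 * 27 * 26 * 25 * 24
Denominator: 7! = 5040
C(30, 7) = 2035800


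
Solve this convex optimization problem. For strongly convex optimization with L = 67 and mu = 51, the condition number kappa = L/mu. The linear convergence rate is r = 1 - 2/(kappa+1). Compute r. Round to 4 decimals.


Step 1: Compute the condition number.
kappa = L/mu = 67/51 = 1.3137
Step 2: Compute the convergence rate.
r = 1 - 2/(kappa + 1) = 1 - 2*mu/(L + mu) = (L - mu)/(L + mu) = 16/118 = 0.1356


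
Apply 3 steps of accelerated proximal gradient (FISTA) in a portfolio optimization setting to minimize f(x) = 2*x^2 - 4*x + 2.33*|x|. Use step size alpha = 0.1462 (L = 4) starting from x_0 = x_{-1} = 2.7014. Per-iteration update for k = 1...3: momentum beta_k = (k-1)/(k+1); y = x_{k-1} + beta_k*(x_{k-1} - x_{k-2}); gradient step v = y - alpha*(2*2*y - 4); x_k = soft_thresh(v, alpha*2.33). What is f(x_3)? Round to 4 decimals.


FISTA on f(x) = 2*x^2 - 4*x + 2.33*|x|
L = 4, alpha = 0.1462
Iteration 1: beta = 0.0, y = 2.7014 + 0.0*(2.7014 - 2.7014) = 2.7014
  grad(y) = 6.8056, v = y - alpha*grad = 1.7064
  prox(v) = soft_thresh(1.7064, 0.3406) = 1.3658
Iteration 2: beta = 0.3333, y = 1.3658 + 0.3333*(1.3658 - 2.7014) = 0.9206
  grad(y) = -0.3177, v = y - alpha*grad = 0.967
  prox(v) = soft_thresh(0.967, 0.3406) = 0.6264
Iteration 3: beta = 0.5, y = 0.6264 + 0.5*(0.6264 - 1.3658) = 0.2567
  grad(y) = -2.9733, v = y - alpha*grad = 0.6914
  prox(v) = soft_thresh(0.6914, 0.3406) = 0.3507
f(x_3) = 2*0.3507^2 - 4*0.3507 + 2.33*|0.3507| = -0.3397


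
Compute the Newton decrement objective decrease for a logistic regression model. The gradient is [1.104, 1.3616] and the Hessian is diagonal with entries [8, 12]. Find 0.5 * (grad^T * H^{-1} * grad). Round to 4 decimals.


Step 1: H is diagonal, so H^(-1) * g = [0.138, 0.1135].
Step 2: g^T H^(-1) g = sum_i g_i^2 / H_ii
  = (1.104)^2/8 + (1.3616)^2/12
  = 0.1524 + 0.1545 = 0.3068
Step 3: Objective decrease = 0.5 * g^T H^(-1) g = 0.1534


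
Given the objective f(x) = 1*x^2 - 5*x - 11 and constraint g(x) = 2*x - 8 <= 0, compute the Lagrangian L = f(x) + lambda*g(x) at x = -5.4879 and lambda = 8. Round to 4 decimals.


Step 1: Evaluate f(x).
f(-5.4879) = 1*(-5.4879)^2 - 5*(-5.4879) - 11 = 46.5565
Step 2: Evaluate g(x).
g(-5.4879) = 2*-5.4879 - 8 = -18.9758
Step 3: Compute Lagrangian.
L = 46.5565 + 8*-18.9758 = -105.2499


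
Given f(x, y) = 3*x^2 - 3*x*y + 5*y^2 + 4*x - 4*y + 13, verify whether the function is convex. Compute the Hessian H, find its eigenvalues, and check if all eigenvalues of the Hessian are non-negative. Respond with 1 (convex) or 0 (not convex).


The Hessian of f(x,y) = 3*x^2 - 3*x*y + 5*y^2 + 4*x - 4*y + 13 is:
H = [[6, -3], [-3, 10]]
Trace = 6 + 10 = 16
Determinant = 6*10 - (-3)^2 = 51
Discriminant = (16)^2 - 4*51 = 52.0
Eigenvalues: lambda_1 = 4.3944, lambda_2 = 11.6056
The function is convex.

1


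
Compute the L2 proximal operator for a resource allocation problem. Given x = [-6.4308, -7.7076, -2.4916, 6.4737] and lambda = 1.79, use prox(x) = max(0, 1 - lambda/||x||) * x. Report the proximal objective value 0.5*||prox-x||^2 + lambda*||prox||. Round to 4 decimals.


Step 1: Compute ||x||.
||x|| = 12.2016
Step 2: Compute scaling factor.
scale = max(0, 1 - 1.79/12.2016) = 0.8533
Step 3: prox(x) = [-5.4874, -6.5769, -2.1261, 5.524]
||prox(x)|| = 10.4116
Step 4: Proximal objective.
0.5*||prox-x||^2 = 1.6021
lambda*||prox|| = 18.6368
Total = 20.2388


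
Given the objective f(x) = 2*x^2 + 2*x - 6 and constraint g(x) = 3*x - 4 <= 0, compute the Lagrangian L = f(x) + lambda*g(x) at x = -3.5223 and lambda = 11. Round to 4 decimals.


Step 1: Evaluate f(x).
f(-3.5223) = 2*(-3.5223)^2 + 2*(-3.5223) - 6 = 11.7686
Step 2: Evaluate g(x).
g(-3.5223) = 3*-3.5223 - 4 = -14.5669
Step 3: Compute Lagrangian.
L = 11.7686 + 11*-14.5669 = -148.4673


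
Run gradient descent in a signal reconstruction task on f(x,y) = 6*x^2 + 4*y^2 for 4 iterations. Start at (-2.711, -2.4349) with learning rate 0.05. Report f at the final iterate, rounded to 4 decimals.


Gradient descent on f(x,y) = 6*x^2 + 4*y^2.
Starting point: (-2.711, -2.4349), alpha = 0.05
Step 1: grad_x = 2*6*-2.711 = -32.532, grad_y = 2*4*-2.4349 = -19.4792
  x_1 = -2.711 - 0.05*-32.532 = -1.0844
  y_1 = -2.4349 - 0.05*-19.4792 = -1.4609
Step 2: grad_x = 2*6*-1.0844 = -13.0128, grad_y = 2*4*-1.4609 = -11.6875
  x_2 = -1.0844 - 0.05*-13.0128 = -0.4338
  y_2 = -1.4609 - 0.05*-11.6875 = -0.8766
Step 3: grad_x = 2*6*-0.4338 = -5.2051, grad_y = 2*4*-0.8766 = -7.0125
  x_3 = -0.4338 - 0.05*-5.2051 = -0.1735
  y_3 = -0.8766 - 0.05*-7.0125 = -0.5259
Step 4: grad_x = 2*6*-0.1735 = -2.082, grad_y = 2*4*-0.5259 = -4.2075
  x_4 = -0.1735 - 0.05*-2.082 = -0.0694
  y_4 = -0.5259 - 0.05*-4.2075 = -0.3156
f(-0.0694, -0.3156) = 6*(-0.0694)^2 + 4*(-0.3156)^2 = 0.4272
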